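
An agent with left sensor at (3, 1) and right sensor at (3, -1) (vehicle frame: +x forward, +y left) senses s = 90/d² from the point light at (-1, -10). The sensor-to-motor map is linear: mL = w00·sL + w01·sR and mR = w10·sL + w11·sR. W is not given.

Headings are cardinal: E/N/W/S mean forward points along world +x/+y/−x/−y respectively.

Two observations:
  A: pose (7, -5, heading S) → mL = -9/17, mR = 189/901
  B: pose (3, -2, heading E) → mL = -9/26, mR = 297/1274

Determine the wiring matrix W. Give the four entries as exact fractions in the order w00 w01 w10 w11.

obs A: pose=(7,-5,S) → sL=18/17, sR=90/53, mL=-9/17, mR=189/901
obs B: pose=(3,-2,E) → sL=9/13, sR=45/49, mL=-9/26, mR=297/1274
sensor matrix S = [[18/17, 90/53], [9/13, 45/49]]; det S = -116640/573937
solve [mL_A; mL_B] = S·[w00; w01] and [mR_A; mR_B] = S·[w10; w11]:
  w00 = -1/2, w01 = 0, w10 = 1, w11 = -1/2

-1/2 0 1 -1/2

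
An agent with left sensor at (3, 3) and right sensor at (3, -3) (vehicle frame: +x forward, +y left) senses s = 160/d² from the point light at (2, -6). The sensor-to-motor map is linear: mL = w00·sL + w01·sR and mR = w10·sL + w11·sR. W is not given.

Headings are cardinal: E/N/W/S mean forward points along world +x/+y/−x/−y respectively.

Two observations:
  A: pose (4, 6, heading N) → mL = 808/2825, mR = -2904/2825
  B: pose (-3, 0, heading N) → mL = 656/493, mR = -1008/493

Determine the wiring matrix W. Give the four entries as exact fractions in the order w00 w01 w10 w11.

-1/2 1 -1 -1/2

obs A: pose=(4,6,N) → sL=80/113, sR=16/25, mL=808/2825, mR=-2904/2825
obs B: pose=(-3,0,N) → sL=32/29, sR=32/17, mL=656/493, mR=-1008/493
sensor matrix S = [[80/113, 16/25], [32/29, 32/17]]; det S = 872448/1392725
solve [mL_A; mL_B] = S·[w00; w01] and [mR_A; mR_B] = S·[w10; w11]:
  w00 = -1/2, w01 = 1, w10 = -1, w11 = -1/2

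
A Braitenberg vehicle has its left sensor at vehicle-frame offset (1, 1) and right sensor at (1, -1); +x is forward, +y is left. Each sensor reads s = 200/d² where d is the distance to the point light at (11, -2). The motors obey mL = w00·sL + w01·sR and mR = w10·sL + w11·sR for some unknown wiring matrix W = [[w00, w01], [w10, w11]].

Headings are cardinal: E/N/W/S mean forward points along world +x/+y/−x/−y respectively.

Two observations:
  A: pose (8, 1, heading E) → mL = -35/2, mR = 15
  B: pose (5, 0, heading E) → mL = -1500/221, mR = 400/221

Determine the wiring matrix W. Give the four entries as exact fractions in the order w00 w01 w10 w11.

-1/2 -1/2 -1 1

obs A: pose=(8,1,E) → sL=10, sR=25, mL=-35/2, mR=15
obs B: pose=(5,0,E) → sL=100/17, sR=100/13, mL=-1500/221, mR=400/221
sensor matrix S = [[10, 25], [100/17, 100/13]]; det S = -15500/221
solve [mL_A; mL_B] = S·[w00; w01] and [mR_A; mR_B] = S·[w10; w11]:
  w00 = -1/2, w01 = -1/2, w10 = -1, w11 = 1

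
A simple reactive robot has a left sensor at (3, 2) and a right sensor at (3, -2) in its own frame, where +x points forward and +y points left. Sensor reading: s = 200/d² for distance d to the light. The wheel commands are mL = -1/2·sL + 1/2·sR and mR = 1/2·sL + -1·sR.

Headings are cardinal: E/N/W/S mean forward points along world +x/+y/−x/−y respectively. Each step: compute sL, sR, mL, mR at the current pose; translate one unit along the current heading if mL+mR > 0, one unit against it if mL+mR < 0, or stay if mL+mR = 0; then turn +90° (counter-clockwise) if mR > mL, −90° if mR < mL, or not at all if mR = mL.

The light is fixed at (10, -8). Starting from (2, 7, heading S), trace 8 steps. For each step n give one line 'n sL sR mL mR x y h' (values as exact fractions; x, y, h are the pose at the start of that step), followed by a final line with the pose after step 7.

n=0: pose=(2,7,S); sL=10/9, sR=50/61; mL=-80/549, mR=-145/549; mL+mR=-25/61 → advance -1; mR−mL=-65/549 → turn -1·90°
n=1: pose=(2,8,W); sL=200/317, sR=40/89; mL=-2560/28213, mR=-3780/28213; mL+mR=-20/89 → advance -1; mR−mL=-1220/28213 → turn -1·90°
n=2: pose=(3,8,N); sL=100/221, sR=100/193; mL=1400/42653, mR=-12450/42653; mL+mR=-50/193 → advance -1; mR−mL=-13850/42653 → turn -1·90°
n=3: pose=(3,7,E); sL=40/61, sR=40/37; mL=480/2257, mR=-1700/2257; mL+mR=-20/37 → advance -1; mR−mL=-2180/2257 → turn -1·90°
n=4: pose=(2,7,S); sL=10/9, sR=50/61; mL=-80/549, mR=-145/549; mL+mR=-25/61 → advance -1; mR−mL=-65/549 → turn -1·90°
n=5: pose=(2,8,W); sL=200/317, sR=40/89; mL=-2560/28213, mR=-3780/28213; mL+mR=-20/89 → advance -1; mR−mL=-1220/28213 → turn -1·90°
n=6: pose=(3,8,N); sL=100/221, sR=100/193; mL=1400/42653, mR=-12450/42653; mL+mR=-50/193 → advance -1; mR−mL=-13850/42653 → turn -1·90°
n=7: pose=(3,7,E); sL=40/61, sR=40/37; mL=480/2257, mR=-1700/2257; mL+mR=-20/37 → advance -1; mR−mL=-2180/2257 → turn -1·90°

0 10/9 50/61 -80/549 -145/549 2 7 S
1 200/317 40/89 -2560/28213 -3780/28213 2 8 W
2 100/221 100/193 1400/42653 -12450/42653 3 8 N
3 40/61 40/37 480/2257 -1700/2257 3 7 E
4 10/9 50/61 -80/549 -145/549 2 7 S
5 200/317 40/89 -2560/28213 -3780/28213 2 8 W
6 100/221 100/193 1400/42653 -12450/42653 3 8 N
7 40/61 40/37 480/2257 -1700/2257 3 7 E
final 2 7 S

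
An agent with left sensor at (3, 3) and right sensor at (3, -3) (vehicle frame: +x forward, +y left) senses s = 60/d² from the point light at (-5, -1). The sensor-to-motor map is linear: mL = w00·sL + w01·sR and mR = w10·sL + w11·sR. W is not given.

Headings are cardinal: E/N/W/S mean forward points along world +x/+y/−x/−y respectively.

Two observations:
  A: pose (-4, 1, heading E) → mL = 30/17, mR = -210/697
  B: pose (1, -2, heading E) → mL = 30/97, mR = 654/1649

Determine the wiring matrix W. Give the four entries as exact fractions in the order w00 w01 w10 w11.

0 1/2 1 -1/2

obs A: pose=(-4,1,E) → sL=60/41, sR=60/17, mL=30/17, mR=-210/697
obs B: pose=(1,-2,E) → sL=12/17, sR=60/97, mL=30/97, mR=654/1649
sensor matrix S = [[60/41, 60/17], [12/17, 60/97]]; det S = -1823040/1149353
solve [mL_A; mL_B] = S·[w00; w01] and [mR_A; mR_B] = S·[w10; w11]:
  w00 = 0, w01 = 1/2, w10 = 1, w11 = -1/2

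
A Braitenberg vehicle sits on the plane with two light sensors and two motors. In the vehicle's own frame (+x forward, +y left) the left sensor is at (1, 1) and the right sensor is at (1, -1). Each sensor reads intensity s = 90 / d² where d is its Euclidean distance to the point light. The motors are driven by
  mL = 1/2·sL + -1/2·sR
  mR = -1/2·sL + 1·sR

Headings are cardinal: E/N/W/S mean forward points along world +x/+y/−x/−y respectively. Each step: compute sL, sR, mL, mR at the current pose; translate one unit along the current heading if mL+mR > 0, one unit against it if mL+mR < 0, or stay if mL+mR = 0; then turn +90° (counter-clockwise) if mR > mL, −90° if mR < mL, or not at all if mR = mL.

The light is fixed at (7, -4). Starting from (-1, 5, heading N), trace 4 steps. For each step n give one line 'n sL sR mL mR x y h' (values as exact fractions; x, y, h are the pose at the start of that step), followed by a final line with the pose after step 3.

n=0: pose=(-1,5,N); sL=90/181, sR=90/149; mL=-1440/26969, mR=9585/26969; mL+mR=45/149 → advance +1; mR−mL=11025/26969 → turn +1·90°
n=1: pose=(-1,6,W); sL=5/9, sR=45/101; mL=50/909, mR=305/1818; mL+mR=45/202 → advance +1; mR−mL=205/1818 → turn +1·90°
n=2: pose=(-2,6,S); sL=18/29, sR=90/181; mL=324/5249, mR=981/5249; mL+mR=45/181 → advance +1; mR−mL=657/5249 → turn +1·90°
n=3: pose=(-2,5,E); sL=45/82, sR=45/64; mL=-405/5248, mR=1125/2624; mL+mR=45/128 → advance +1; mR−mL=2655/5248 → turn +1·90°

0 90/181 90/149 -1440/26969 9585/26969 -1 5 N
1 5/9 45/101 50/909 305/1818 -1 6 W
2 18/29 90/181 324/5249 981/5249 -2 6 S
3 45/82 45/64 -405/5248 1125/2624 -2 5 E
final -1 5 N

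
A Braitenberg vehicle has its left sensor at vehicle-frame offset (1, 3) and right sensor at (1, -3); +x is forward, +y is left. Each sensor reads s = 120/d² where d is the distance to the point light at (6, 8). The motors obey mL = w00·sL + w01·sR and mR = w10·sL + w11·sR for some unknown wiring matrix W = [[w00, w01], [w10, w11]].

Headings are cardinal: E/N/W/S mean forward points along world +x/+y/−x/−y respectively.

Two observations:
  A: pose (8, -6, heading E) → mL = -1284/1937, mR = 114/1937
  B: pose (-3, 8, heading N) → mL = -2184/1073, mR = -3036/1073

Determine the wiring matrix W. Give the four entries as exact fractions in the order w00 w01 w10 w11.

obs A: pose=(8,-6,E) → sL=12/13, sR=60/149, mL=-1284/1937, mR=114/1937
obs B: pose=(-3,8,N) → sL=24/29, sR=120/37, mL=-2184/1073, mR=-3036/1073
sensor matrix S = [[12/13, 60/149], [24/29, 120/37]]; det S = 5529600/2078401
solve [mL_A; mL_B] = S·[w00; w01] and [mR_A; mR_B] = S·[w10; w11]:
  w00 = -1/2, w01 = -1/2, w10 = 1/2, w11 = -1

-1/2 -1/2 1/2 -1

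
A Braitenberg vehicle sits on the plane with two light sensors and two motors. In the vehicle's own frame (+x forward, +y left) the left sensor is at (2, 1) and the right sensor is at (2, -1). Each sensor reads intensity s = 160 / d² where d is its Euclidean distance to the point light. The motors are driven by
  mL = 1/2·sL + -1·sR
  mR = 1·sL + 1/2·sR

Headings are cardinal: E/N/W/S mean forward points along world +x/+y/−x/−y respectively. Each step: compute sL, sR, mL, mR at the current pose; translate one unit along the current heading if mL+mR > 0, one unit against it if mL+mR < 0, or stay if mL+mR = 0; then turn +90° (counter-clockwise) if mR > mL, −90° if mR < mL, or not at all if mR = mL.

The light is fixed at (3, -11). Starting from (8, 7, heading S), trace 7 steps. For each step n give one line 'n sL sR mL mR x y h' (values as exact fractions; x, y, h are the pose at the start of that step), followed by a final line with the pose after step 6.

0 40/73 10/17 -390/1241 1045/1241 8 7 S
1 160/373 32/61 -7056/22753 15728/22753 8 6 E
2 80/193 16/41 -1448/7913 4824/7913 9 6 N
3 32/61 160/377 -3728/22997 16944/22997 9 7 W
4 40/73 10/17 -390/1241 1045/1241 8 7 S
5 160/373 32/61 -7056/22753 15728/22753 8 6 E
6 80/193 16/41 -1448/7913 4824/7913 9 6 N
final 9 7 W

n=0: pose=(8,7,S); sL=40/73, sR=10/17; mL=-390/1241, mR=1045/1241; mL+mR=655/1241 → advance +1; mR−mL=1435/1241 → turn +1·90°
n=1: pose=(8,6,E); sL=160/373, sR=32/61; mL=-7056/22753, mR=15728/22753; mL+mR=8672/22753 → advance +1; mR−mL=22784/22753 → turn +1·90°
n=2: pose=(9,6,N); sL=80/193, sR=16/41; mL=-1448/7913, mR=4824/7913; mL+mR=3376/7913 → advance +1; mR−mL=6272/7913 → turn +1·90°
n=3: pose=(9,7,W); sL=32/61, sR=160/377; mL=-3728/22997, mR=16944/22997; mL+mR=13216/22997 → advance +1; mR−mL=20672/22997 → turn +1·90°
n=4: pose=(8,7,S); sL=40/73, sR=10/17; mL=-390/1241, mR=1045/1241; mL+mR=655/1241 → advance +1; mR−mL=1435/1241 → turn +1·90°
n=5: pose=(8,6,E); sL=160/373, sR=32/61; mL=-7056/22753, mR=15728/22753; mL+mR=8672/22753 → advance +1; mR−mL=22784/22753 → turn +1·90°
n=6: pose=(9,6,N); sL=80/193, sR=16/41; mL=-1448/7913, mR=4824/7913; mL+mR=3376/7913 → advance +1; mR−mL=6272/7913 → turn +1·90°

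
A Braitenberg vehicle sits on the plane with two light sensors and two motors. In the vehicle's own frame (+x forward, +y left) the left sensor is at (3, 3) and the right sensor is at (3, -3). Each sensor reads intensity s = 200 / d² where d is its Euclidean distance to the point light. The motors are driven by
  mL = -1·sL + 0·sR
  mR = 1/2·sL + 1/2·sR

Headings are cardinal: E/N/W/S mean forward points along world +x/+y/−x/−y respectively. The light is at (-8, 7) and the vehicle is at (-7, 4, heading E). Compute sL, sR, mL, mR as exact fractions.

left sensor world pos  = (-4, 7); dL² = 16
right sensor world pos = (-4, 1); dR² = 52
sL = 200/16 = 25/2
sR = 200/52 = 50/13
mL = -1·sL + 0·sR = -25/2
mR = 1/2·sL + 1/2·sR = 425/52

25/2 50/13 -25/2 425/52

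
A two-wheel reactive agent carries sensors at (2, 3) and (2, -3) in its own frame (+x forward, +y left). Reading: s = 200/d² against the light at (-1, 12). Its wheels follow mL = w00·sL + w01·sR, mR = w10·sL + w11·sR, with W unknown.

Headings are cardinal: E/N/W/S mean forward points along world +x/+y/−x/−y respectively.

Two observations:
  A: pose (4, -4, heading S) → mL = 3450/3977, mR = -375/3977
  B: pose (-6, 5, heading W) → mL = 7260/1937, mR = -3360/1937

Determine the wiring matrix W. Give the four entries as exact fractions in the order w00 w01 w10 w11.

1/2 1 1 -1

obs A: pose=(4,-4,S) → sL=50/97, sR=25/41, mL=3450/3977, mR=-375/3977
obs B: pose=(-6,5,W) → sL=200/149, sR=40/13, mL=7260/1937, mR=-3360/1937
sensor matrix S = [[50/97, 25/41], [200/149, 40/13]]; det S = 5913000/7703449
solve [mL_A; mL_B] = S·[w00; w01] and [mR_A; mR_B] = S·[w10; w11]:
  w00 = 1/2, w01 = 1, w10 = 1, w11 = -1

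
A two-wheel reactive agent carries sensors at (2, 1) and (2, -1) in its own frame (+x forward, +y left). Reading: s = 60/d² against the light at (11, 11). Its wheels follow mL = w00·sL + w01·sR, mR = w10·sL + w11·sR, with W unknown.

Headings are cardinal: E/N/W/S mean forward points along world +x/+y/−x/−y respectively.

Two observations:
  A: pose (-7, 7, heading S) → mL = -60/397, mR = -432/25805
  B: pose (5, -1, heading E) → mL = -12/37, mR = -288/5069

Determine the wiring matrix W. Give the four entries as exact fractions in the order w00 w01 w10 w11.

obs A: pose=(-7,7,S) → sL=12/65, sR=60/397, mL=-60/397, mR=-432/25805
obs B: pose=(5,-1,E) → sL=60/137, sR=12/37, mL=-12/37, mR=-288/5069
sensor matrix S = [[12/65, 60/397], [60/137, 12/37]]; det S = -825984/130805545
solve [mL_A; mL_B] = S·[w00; w01] and [mR_A; mR_B] = S·[w10; w11]:
  w00 = 0, w01 = -1, w10 = -1/2, w11 = 1/2

0 -1 -1/2 1/2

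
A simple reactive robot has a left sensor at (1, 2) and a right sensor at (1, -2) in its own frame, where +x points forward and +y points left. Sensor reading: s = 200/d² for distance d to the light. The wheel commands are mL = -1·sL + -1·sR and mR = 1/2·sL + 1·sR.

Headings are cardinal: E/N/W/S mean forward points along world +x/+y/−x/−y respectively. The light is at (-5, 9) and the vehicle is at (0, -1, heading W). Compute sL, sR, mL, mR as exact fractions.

5/4 5/2 -15/4 25/8

left sensor world pos  = (-1, -3); dL² = 160
right sensor world pos = (-1, 1); dR² = 80
sL = 200/160 = 5/4
sR = 200/80 = 5/2
mL = -1·sL + -1·sR = -15/4
mR = 1/2·sL + 1·sR = 25/8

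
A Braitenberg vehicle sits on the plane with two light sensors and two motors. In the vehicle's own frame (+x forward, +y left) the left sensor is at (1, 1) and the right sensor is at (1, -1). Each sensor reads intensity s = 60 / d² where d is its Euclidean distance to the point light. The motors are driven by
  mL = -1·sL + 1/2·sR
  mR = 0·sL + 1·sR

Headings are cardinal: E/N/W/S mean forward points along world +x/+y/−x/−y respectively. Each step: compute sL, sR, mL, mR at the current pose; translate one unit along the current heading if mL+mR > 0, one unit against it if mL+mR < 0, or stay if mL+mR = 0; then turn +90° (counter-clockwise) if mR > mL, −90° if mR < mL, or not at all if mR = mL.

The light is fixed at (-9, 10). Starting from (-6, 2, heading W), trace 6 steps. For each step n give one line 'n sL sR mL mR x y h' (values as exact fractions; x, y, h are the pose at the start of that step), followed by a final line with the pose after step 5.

n=0: pose=(-6,2,W); sL=12/17, sR=60/53; mL=-126/901, mR=60/53; mL+mR=894/901 → advance +1; mR−mL=1146/901 → turn +1·90°
n=1: pose=(-7,2,S); sL=2/3, sR=30/41; mL=-37/123, mR=30/41; mL+mR=53/123 → advance +1; mR−mL=127/123 → turn +1·90°
n=2: pose=(-7,1,E); sL=60/73, sR=60/109; mL=-4350/7957, mR=60/109; mL+mR=30/7957 → advance +1; mR−mL=8730/7957 → turn +1·90°
n=3: pose=(-6,1,N); sL=15/17, sR=3/4; mL=-69/136, mR=3/4; mL+mR=33/136 → advance +1; mR−mL=171/136 → turn +1·90°
n=4: pose=(-6,2,W); sL=12/17, sR=60/53; mL=-126/901, mR=60/53; mL+mR=894/901 → advance +1; mR−mL=1146/901 → turn +1·90°
n=5: pose=(-7,2,S); sL=2/3, sR=30/41; mL=-37/123, mR=30/41; mL+mR=53/123 → advance +1; mR−mL=127/123 → turn +1·90°

0 12/17 60/53 -126/901 60/53 -6 2 W
1 2/3 30/41 -37/123 30/41 -7 2 S
2 60/73 60/109 -4350/7957 60/109 -7 1 E
3 15/17 3/4 -69/136 3/4 -6 1 N
4 12/17 60/53 -126/901 60/53 -6 2 W
5 2/3 30/41 -37/123 30/41 -7 2 S
final -7 1 E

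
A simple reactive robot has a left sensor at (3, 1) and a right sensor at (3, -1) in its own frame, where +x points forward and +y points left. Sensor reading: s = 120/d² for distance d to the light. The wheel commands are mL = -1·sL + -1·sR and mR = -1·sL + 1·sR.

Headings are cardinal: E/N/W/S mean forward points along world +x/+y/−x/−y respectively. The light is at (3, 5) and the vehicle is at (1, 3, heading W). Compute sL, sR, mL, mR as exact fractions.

left sensor world pos  = (-2, 2); dL² = 34
right sensor world pos = (-2, 4); dR² = 26
sL = 120/34 = 60/17
sR = 120/26 = 60/13
mL = -1·sL + -1·sR = -1800/221
mR = -1·sL + 1·sR = 240/221

60/17 60/13 -1800/221 240/221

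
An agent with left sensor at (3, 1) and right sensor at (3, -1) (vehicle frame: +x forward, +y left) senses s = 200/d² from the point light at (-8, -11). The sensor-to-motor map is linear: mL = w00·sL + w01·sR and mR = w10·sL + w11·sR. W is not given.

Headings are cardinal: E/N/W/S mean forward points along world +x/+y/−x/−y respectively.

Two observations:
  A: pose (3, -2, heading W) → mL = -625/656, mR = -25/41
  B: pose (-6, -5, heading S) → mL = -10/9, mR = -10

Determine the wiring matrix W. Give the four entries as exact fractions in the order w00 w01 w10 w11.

obs A: pose=(3,-2,W) → sL=25/16, sR=50/41, mL=-625/656, mR=-25/41
obs B: pose=(-6,-5,S) → sL=100/9, sR=20, mL=-10/9, mR=-10
sensor matrix S = [[25/16, 50/41], [100/9, 20]]; det S = 26125/1476
solve [mL_A; mL_B] = S·[w00; w01] and [mR_A; mR_B] = S·[w10; w11]:
  w00 = -1, w01 = 1/2, w10 = 0, w11 = -1/2

-1 1/2 0 -1/2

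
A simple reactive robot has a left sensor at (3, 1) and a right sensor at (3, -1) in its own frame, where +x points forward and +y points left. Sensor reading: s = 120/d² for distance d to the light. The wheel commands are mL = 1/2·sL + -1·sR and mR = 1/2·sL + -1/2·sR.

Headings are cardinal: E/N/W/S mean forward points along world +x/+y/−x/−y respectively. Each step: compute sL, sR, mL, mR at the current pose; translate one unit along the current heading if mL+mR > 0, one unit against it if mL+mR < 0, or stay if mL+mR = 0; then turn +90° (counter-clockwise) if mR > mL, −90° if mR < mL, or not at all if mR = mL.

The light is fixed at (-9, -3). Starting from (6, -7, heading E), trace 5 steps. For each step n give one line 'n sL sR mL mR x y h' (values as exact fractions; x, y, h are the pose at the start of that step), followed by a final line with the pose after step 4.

0 40/111 120/349 -6340/38739 320/38739 6 -7 E
1 12/17 60/113 -342/1921 168/1921 5 -7 N
2 120/157 120/137 -10620/21509 -1200/21509 5 -8 W
3 3/8 6/13 -57/208 -9/208 6 -8 S
4 40/111 120/349 -6340/38739 320/38739 6 -7 E
final 5 -7 N

n=0: pose=(6,-7,E); sL=40/111, sR=120/349; mL=-6340/38739, mR=320/38739; mL+mR=-6020/38739 → advance -1; mR−mL=60/349 → turn +1·90°
n=1: pose=(5,-7,N); sL=12/17, sR=60/113; mL=-342/1921, mR=168/1921; mL+mR=-174/1921 → advance -1; mR−mL=30/113 → turn +1·90°
n=2: pose=(5,-8,W); sL=120/157, sR=120/137; mL=-10620/21509, mR=-1200/21509; mL+mR=-11820/21509 → advance -1; mR−mL=60/137 → turn +1·90°
n=3: pose=(6,-8,S); sL=3/8, sR=6/13; mL=-57/208, mR=-9/208; mL+mR=-33/104 → advance -1; mR−mL=3/13 → turn +1·90°
n=4: pose=(6,-7,E); sL=40/111, sR=120/349; mL=-6340/38739, mR=320/38739; mL+mR=-6020/38739 → advance -1; mR−mL=60/349 → turn +1·90°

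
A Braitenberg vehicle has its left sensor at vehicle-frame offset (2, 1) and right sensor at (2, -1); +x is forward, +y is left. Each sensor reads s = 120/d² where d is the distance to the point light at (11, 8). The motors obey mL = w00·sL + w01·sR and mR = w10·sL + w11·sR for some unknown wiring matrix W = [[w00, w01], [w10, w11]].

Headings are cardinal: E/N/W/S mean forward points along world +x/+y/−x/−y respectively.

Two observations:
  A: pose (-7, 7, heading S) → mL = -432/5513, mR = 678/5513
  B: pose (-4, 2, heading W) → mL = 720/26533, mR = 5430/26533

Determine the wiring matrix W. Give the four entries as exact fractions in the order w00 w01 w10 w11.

obs A: pose=(-7,7,S) → sL=60/149, sR=12/37, mL=-432/5513, mR=678/5513
obs B: pose=(-4,2,W) → sL=60/169, sR=60/157, mL=720/26533, mR=5430/26533
sensor matrix S = [[60/149, 12/37], [60/169, 60/157]]; det S = 5667840/146276429
solve [mL_A; mL_B] = S·[w00; w01] and [mR_A; mR_B] = S·[w10; w11]:
  w00 = -1, w01 = 1, w10 = -1/2, w11 = 1

-1 1 -1/2 1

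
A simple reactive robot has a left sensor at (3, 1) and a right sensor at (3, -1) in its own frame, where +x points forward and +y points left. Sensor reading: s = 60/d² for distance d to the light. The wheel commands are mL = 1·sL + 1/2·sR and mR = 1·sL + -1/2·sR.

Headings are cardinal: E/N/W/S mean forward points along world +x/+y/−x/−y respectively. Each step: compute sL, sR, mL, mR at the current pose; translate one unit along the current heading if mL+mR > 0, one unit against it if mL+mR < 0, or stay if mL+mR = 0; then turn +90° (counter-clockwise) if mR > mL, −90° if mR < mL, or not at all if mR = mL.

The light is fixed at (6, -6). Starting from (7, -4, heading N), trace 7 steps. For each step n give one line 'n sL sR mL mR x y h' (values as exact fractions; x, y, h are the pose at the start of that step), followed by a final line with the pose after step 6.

n=0: pose=(7,-4,N); sL=12/5, sR=60/29; mL=498/145, mR=198/145; mL+mR=24/5 → advance +1; mR−mL=-60/29 → turn -1·90°
n=1: pose=(7,-3,E); sL=15/8, sR=3; mL=27/8, mR=3/8; mL+mR=15/4 → advance +1; mR−mL=-3 → turn -1·90°
n=2: pose=(8,-3,S); sL=20/3, sR=60; mL=110/3, mR=-70/3; mL+mR=40/3 → advance +1; mR−mL=-60 → turn -1·90°
n=3: pose=(8,-4,W); sL=30, sR=6; mL=33, mR=27; mL+mR=60 → advance +1; mR−mL=-6 → turn -1·90°
n=4: pose=(7,-4,N); sL=12/5, sR=60/29; mL=498/145, mR=198/145; mL+mR=24/5 → advance +1; mR−mL=-60/29 → turn -1·90°
n=5: pose=(7,-3,E); sL=15/8, sR=3; mL=27/8, mR=3/8; mL+mR=15/4 → advance +1; mR−mL=-3 → turn -1·90°
n=6: pose=(8,-3,S); sL=20/3, sR=60; mL=110/3, mR=-70/3; mL+mR=40/3 → advance +1; mR−mL=-60 → turn -1·90°

0 12/5 60/29 498/145 198/145 7 -4 N
1 15/8 3 27/8 3/8 7 -3 E
2 20/3 60 110/3 -70/3 8 -3 S
3 30 6 33 27 8 -4 W
4 12/5 60/29 498/145 198/145 7 -4 N
5 15/8 3 27/8 3/8 7 -3 E
6 20/3 60 110/3 -70/3 8 -3 S
final 8 -4 W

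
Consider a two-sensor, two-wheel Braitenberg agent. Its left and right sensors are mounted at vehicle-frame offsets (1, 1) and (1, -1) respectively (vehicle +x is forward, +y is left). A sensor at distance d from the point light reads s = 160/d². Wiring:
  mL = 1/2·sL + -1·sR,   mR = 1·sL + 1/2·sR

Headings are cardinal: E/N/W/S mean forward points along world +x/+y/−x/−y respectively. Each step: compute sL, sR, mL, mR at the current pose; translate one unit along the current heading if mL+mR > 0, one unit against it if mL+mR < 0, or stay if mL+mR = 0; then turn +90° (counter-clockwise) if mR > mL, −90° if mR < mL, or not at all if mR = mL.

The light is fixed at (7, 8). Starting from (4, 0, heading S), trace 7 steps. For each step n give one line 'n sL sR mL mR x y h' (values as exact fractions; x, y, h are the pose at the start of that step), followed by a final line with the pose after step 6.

0 32/17 160/97 -1168/1649 4464/1649 4 0 S
1 40/17 20/13 -80/221 690/221 4 -1 E
2 160/73 32/13 -1296/949 3248/949 5 -1 N
3 16/9 80/29 -488/261 824/261 5 0 W
4 32/17 160/97 -1168/1649 4464/1649 4 0 S
5 40/17 20/13 -80/221 690/221 4 -1 E
6 160/73 32/13 -1296/949 3248/949 5 -1 N
final 5 0 W

n=0: pose=(4,0,S); sL=32/17, sR=160/97; mL=-1168/1649, mR=4464/1649; mL+mR=3296/1649 → advance +1; mR−mL=5632/1649 → turn +1·90°
n=1: pose=(4,-1,E); sL=40/17, sR=20/13; mL=-80/221, mR=690/221; mL+mR=610/221 → advance +1; mR−mL=770/221 → turn +1·90°
n=2: pose=(5,-1,N); sL=160/73, sR=32/13; mL=-1296/949, mR=3248/949; mL+mR=1952/949 → advance +1; mR−mL=4544/949 → turn +1·90°
n=3: pose=(5,0,W); sL=16/9, sR=80/29; mL=-488/261, mR=824/261; mL+mR=112/87 → advance +1; mR−mL=1312/261 → turn +1·90°
n=4: pose=(4,0,S); sL=32/17, sR=160/97; mL=-1168/1649, mR=4464/1649; mL+mR=3296/1649 → advance +1; mR−mL=5632/1649 → turn +1·90°
n=5: pose=(4,-1,E); sL=40/17, sR=20/13; mL=-80/221, mR=690/221; mL+mR=610/221 → advance +1; mR−mL=770/221 → turn +1·90°
n=6: pose=(5,-1,N); sL=160/73, sR=32/13; mL=-1296/949, mR=3248/949; mL+mR=1952/949 → advance +1; mR−mL=4544/949 → turn +1·90°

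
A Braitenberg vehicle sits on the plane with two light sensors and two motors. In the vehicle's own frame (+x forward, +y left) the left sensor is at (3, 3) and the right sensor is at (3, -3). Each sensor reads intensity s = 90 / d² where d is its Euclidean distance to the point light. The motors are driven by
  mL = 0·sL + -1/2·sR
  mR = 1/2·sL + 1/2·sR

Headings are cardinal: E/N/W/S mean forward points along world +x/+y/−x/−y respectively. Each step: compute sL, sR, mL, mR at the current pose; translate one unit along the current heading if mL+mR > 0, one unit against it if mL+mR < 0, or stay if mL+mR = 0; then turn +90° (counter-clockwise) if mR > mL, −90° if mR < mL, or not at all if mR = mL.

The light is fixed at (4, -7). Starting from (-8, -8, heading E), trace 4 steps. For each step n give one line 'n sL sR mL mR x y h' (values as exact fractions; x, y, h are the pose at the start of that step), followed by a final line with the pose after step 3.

0 18/17 90/97 -45/97 1638/1649 -8 -8 E
1 9/20 45/34 -45/68 603/680 -7 -8 N
2 18/41 18/41 -9/41 18/41 -7 -7 W
3 1 5/13 -5/26 9/13 -8 -7 S
final -8 -8 E

n=0: pose=(-8,-8,E); sL=18/17, sR=90/97; mL=-45/97, mR=1638/1649; mL+mR=9/17 → advance +1; mR−mL=2403/1649 → turn +1·90°
n=1: pose=(-7,-8,N); sL=9/20, sR=45/34; mL=-45/68, mR=603/680; mL+mR=9/40 → advance +1; mR−mL=1053/680 → turn +1·90°
n=2: pose=(-7,-7,W); sL=18/41, sR=18/41; mL=-9/41, mR=18/41; mL+mR=9/41 → advance +1; mR−mL=27/41 → turn +1·90°
n=3: pose=(-8,-7,S); sL=1, sR=5/13; mL=-5/26, mR=9/13; mL+mR=1/2 → advance +1; mR−mL=23/26 → turn +1·90°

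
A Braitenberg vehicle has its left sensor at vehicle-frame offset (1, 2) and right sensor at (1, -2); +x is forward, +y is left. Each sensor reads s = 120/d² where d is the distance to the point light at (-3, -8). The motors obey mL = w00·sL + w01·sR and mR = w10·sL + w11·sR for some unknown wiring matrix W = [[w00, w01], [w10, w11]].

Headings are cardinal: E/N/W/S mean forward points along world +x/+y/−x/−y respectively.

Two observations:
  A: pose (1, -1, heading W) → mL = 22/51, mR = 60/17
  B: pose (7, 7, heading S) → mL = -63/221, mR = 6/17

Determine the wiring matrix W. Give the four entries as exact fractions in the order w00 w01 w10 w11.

1/2 -1 1 0

obs A: pose=(1,-1,W) → sL=60/17, sR=4/3, mL=22/51, mR=60/17
obs B: pose=(7,7,S) → sL=6/17, sR=6/13, mL=-63/221, mR=6/17
sensor matrix S = [[60/17, 4/3], [6/17, 6/13]]; det S = 256/221
solve [mL_A; mL_B] = S·[w00; w01] and [mR_A; mR_B] = S·[w10; w11]:
  w00 = 1/2, w01 = -1, w10 = 1, w11 = 0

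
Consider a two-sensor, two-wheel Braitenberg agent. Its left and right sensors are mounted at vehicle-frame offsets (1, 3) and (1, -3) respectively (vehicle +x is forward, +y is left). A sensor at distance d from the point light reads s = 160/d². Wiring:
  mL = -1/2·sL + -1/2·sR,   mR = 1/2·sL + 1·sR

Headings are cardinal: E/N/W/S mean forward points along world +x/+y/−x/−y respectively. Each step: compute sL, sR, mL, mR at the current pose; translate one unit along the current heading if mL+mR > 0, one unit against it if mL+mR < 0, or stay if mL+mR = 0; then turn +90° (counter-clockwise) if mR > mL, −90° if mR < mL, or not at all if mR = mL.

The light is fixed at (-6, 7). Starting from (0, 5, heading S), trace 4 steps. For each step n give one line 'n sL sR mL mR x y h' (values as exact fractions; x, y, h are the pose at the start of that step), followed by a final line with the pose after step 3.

n=0: pose=(0,5,S); sL=16/9, sR=80/9; mL=-16/3, mR=88/9; mL+mR=40/9 → advance +1; mR−mL=136/9 → turn +1·90°
n=1: pose=(0,4,E); sL=160/49, sR=32/17; mL=-2144/833, mR=2928/833; mL+mR=16/17 → advance +1; mR−mL=5072/833 → turn +1·90°
n=2: pose=(1,4,N); sL=8, sR=20/13; mL=-62/13, mR=72/13; mL+mR=10/13 → advance +1; mR−mL=134/13 → turn +1·90°
n=3: pose=(1,5,W); sL=160/61, sR=160/37; mL=-7840/2257, mR=12720/2257; mL+mR=80/37 → advance +1; mR−mL=20560/2257 → turn +1·90°

0 16/9 80/9 -16/3 88/9 0 5 S
1 160/49 32/17 -2144/833 2928/833 0 4 E
2 8 20/13 -62/13 72/13 1 4 N
3 160/61 160/37 -7840/2257 12720/2257 1 5 W
final 0 5 S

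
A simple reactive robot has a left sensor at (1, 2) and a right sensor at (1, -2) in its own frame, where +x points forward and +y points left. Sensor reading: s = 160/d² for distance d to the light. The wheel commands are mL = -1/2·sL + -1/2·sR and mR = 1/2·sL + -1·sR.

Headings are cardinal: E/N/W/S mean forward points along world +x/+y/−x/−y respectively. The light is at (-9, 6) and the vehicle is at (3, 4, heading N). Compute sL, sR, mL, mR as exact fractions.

160/101 160/197 -23840/19897 -400/19897

left sensor world pos  = (1, 5); dL² = 101
right sensor world pos = (5, 5); dR² = 197
sL = 160/101 = 160/101
sR = 160/197 = 160/197
mL = -1/2·sL + -1/2·sR = -23840/19897
mR = 1/2·sL + -1·sR = -400/19897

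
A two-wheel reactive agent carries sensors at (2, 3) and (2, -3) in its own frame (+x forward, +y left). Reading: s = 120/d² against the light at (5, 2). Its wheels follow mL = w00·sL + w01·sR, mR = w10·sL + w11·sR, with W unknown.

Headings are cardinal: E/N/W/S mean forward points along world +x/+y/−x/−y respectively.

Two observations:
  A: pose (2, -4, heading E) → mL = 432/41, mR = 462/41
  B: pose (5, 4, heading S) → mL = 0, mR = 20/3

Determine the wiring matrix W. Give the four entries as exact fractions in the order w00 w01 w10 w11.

1 -1 1 -1/2

obs A: pose=(2,-4,E) → sL=12, sR=60/41, mL=432/41, mR=462/41
obs B: pose=(5,4,S) → sL=40/3, sR=40/3, mL=0, mR=20/3
sensor matrix S = [[12, 60/41], [40/3, 40/3]]; det S = 5760/41
solve [mL_A; mL_B] = S·[w00; w01] and [mR_A; mR_B] = S·[w10; w11]:
  w00 = 1, w01 = -1, w10 = 1, w11 = -1/2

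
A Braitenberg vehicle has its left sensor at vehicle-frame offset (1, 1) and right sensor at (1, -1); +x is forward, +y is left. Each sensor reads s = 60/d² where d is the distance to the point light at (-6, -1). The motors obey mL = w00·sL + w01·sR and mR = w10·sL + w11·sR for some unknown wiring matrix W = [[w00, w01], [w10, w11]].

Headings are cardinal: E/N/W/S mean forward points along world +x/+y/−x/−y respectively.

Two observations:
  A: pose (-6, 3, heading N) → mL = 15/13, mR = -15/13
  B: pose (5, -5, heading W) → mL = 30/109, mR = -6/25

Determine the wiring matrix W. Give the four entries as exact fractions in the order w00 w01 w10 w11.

obs A: pose=(-6,3,N) → sL=30/13, sR=30/13, mL=15/13, mR=-15/13
obs B: pose=(5,-5,W) → sL=12/25, sR=60/109, mL=30/109, mR=-6/25
sensor matrix S = [[30/13, 30/13], [12/25, 60/109]]; det S = 1152/7085
solve [mL_A; mL_B] = S·[w00; w01] and [mR_A; mR_B] = S·[w10; w11]:
  w00 = 0, w01 = 1/2, w10 = -1/2, w11 = 0

0 1/2 -1/2 0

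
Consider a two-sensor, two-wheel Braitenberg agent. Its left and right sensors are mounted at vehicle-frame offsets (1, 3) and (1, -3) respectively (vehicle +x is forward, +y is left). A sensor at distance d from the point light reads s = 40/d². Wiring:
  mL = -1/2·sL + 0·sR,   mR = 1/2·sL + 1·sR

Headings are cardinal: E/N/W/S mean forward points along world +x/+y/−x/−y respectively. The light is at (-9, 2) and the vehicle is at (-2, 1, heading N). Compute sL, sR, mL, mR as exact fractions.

5/2 2/5 -5/4 33/20

left sensor world pos  = (-5, 2); dL² = 16
right sensor world pos = (1, 2); dR² = 100
sL = 40/16 = 5/2
sR = 40/100 = 2/5
mL = -1/2·sL + 0·sR = -5/4
mR = 1/2·sL + 1·sR = 33/20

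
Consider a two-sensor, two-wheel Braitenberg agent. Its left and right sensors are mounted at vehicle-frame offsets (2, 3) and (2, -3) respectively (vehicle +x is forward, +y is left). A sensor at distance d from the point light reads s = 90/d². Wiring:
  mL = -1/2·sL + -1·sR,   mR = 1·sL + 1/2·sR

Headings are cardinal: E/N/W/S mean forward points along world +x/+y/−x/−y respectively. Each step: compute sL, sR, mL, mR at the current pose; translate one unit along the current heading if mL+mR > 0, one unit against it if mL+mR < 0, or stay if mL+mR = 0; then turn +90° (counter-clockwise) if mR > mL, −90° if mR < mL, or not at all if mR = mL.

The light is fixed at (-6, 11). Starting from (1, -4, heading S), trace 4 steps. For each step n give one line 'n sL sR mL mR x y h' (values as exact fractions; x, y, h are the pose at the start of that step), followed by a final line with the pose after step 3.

0 90/389 18/61 -9747/23729 8991/23729 1 -4 S
1 45/101 9/37 -3483/7474 4239/7474 1 -3 E
2 90/169 18/53 -5427/8957 6291/8957 2 -3 N
3 45/146 45/68 -2025/2482 6345/9928 2 -2 W
final 3 -2 S

n=0: pose=(1,-4,S); sL=90/389, sR=18/61; mL=-9747/23729, mR=8991/23729; mL+mR=-756/23729 → advance -1; mR−mL=18738/23729 → turn +1·90°
n=1: pose=(1,-3,E); sL=45/101, sR=9/37; mL=-3483/7474, mR=4239/7474; mL+mR=378/3737 → advance +1; mR−mL=3861/3737 → turn +1·90°
n=2: pose=(2,-3,N); sL=90/169, sR=18/53; mL=-5427/8957, mR=6291/8957; mL+mR=864/8957 → advance +1; mR−mL=11718/8957 → turn +1·90°
n=3: pose=(2,-2,W); sL=45/146, sR=45/68; mL=-2025/2482, mR=6345/9928; mL+mR=-1755/9928 → advance -1; mR−mL=14445/9928 → turn +1·90°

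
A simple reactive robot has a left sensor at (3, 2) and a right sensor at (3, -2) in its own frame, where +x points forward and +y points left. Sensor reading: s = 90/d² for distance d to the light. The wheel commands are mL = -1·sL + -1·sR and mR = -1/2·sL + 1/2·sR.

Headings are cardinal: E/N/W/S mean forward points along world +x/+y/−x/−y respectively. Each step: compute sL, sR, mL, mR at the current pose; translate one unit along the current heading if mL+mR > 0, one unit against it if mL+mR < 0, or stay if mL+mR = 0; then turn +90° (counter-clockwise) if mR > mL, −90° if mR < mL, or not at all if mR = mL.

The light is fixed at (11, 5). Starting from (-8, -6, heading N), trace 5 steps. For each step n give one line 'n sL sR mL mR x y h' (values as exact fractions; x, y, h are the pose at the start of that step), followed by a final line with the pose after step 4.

n=0: pose=(-8,-6,N); sL=18/101, sR=90/353; mL=-15444/35653, mR=1368/35653; mL+mR=-14076/35653 → advance -1; mR−mL=16812/35653 → turn +1·90°
n=1: pose=(-8,-7,W); sL=9/68, sR=45/292; mL=-711/2482, mR=27/2482; mL+mR=-342/1241 → advance -1; mR−mL=369/1241 → turn +1·90°
n=2: pose=(-7,-7,S); sL=90/481, sR=18/125; mL=-19908/60125, mR=-1296/60125; mL+mR=-21204/60125 → advance -1; mR−mL=18612/60125 → turn +1·90°
n=3: pose=(-7,-6,E); sL=5/17, sR=45/197; mL=-1750/3349, mR=-110/3349; mL+mR=-1860/3349 → advance -1; mR−mL=1640/3349 → turn +1·90°
n=4: pose=(-8,-6,N); sL=18/101, sR=90/353; mL=-15444/35653, mR=1368/35653; mL+mR=-14076/35653 → advance -1; mR−mL=16812/35653 → turn +1·90°

0 18/101 90/353 -15444/35653 1368/35653 -8 -6 N
1 9/68 45/292 -711/2482 27/2482 -8 -7 W
2 90/481 18/125 -19908/60125 -1296/60125 -7 -7 S
3 5/17 45/197 -1750/3349 -110/3349 -7 -6 E
4 18/101 90/353 -15444/35653 1368/35653 -8 -6 N
final -8 -7 W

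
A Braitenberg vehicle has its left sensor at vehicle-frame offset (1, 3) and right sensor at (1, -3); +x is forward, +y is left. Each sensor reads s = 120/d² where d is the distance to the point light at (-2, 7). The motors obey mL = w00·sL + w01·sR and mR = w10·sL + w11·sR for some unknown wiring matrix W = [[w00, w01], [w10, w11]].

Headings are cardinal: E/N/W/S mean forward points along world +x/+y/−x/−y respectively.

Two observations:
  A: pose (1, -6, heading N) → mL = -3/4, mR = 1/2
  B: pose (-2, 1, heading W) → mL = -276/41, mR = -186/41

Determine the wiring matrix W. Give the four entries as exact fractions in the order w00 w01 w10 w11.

obs A: pose=(1,-6,N) → sL=5/6, sR=2/3, mL=-3/4, mR=1/2
obs B: pose=(-2,1,W) → sL=60/41, sR=12, mL=-276/41, mR=-186/41
sensor matrix S = [[5/6, 2/3], [60/41, 12]]; det S = 370/41
solve [mL_A; mL_B] = S·[w00; w01] and [mR_A; mR_B] = S·[w10; w11]:
  w00 = -1/2, w01 = -1/2, w10 = 1, w11 = -1/2

-1/2 -1/2 1 -1/2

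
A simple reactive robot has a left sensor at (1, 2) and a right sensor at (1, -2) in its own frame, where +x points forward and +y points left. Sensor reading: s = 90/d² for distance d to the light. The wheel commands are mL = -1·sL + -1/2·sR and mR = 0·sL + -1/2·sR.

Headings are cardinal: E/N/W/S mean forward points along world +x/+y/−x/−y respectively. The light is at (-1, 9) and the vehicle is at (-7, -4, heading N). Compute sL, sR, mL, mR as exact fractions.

45/104 9/16 -297/416 -9/32

left sensor world pos  = (-9, -3); dL² = 208
right sensor world pos = (-5, -3); dR² = 160
sL = 90/208 = 45/104
sR = 90/160 = 9/16
mL = -1·sL + -1/2·sR = -297/416
mR = 0·sL + -1/2·sR = -9/32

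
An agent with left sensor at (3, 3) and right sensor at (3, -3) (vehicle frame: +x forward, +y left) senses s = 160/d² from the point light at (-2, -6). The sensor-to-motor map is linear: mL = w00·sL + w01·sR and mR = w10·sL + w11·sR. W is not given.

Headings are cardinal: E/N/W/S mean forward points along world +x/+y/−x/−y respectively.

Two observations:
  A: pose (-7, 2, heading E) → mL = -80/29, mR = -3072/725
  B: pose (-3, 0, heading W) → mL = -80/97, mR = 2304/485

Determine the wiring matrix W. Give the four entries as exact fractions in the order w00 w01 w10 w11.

0 -1/2 1 -1

obs A: pose=(-7,2,E) → sL=32/25, sR=160/29, mL=-80/29, mR=-3072/725
obs B: pose=(-3,0,W) → sL=32/5, sR=160/97, mL=-80/97, mR=2304/485
sensor matrix S = [[32/25, 160/29], [32/5, 160/97]]; det S = -466944/14065
solve [mL_A; mL_B] = S·[w00; w01] and [mR_A; mR_B] = S·[w10; w11]:
  w00 = 0, w01 = -1/2, w10 = 1, w11 = -1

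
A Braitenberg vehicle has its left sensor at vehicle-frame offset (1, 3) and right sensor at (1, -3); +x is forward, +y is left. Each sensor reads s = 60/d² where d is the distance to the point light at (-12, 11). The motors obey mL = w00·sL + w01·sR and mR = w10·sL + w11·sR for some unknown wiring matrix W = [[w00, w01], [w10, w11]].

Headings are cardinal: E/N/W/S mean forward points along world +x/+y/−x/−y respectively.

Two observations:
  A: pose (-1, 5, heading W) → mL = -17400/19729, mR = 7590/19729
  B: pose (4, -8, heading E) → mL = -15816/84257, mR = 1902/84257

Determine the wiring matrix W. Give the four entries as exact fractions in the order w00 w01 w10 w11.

-1 -1 -1/2 1

obs A: pose=(-1,5,W) → sL=60/181, sR=60/109, mL=-17400/19729, mR=7590/19729
obs B: pose=(4,-8,E) → sL=12/109, sR=60/773, mL=-15816/84257, mR=1902/84257
sensor matrix S = [[60/181, 60/109], [12/109, 60/773]]; det S = -57965760/1662306353
solve [mL_A; mL_B] = S·[w00; w01] and [mR_A; mR_B] = S·[w10; w11]:
  w00 = -1, w01 = -1, w10 = -1/2, w11 = 1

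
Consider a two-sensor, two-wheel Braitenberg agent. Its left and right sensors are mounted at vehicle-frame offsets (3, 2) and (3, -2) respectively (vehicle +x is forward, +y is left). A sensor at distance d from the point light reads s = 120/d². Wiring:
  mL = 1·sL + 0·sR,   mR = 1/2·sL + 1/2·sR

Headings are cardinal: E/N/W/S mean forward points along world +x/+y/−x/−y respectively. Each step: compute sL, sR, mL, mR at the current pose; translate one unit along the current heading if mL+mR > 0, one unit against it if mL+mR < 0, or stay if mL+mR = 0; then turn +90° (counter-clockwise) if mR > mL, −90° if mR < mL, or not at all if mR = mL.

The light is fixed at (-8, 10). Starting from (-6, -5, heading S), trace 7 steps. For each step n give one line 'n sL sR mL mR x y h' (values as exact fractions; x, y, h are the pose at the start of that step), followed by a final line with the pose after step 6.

0 6/17 10/27 6/17 166/459 -6 -5 S
1 120/221 120/349 120/221 34200/77129 -6 -6 E
2 60/193 60/181 60/193 11220/34933 -5 -6 S
3 40/87 120/397 40/87 13160/34539 -5 -7 E
4 30/109 30/101 30/109 3150/11009 -4 -7 S
5 24/61 120/449 24/61 9048/27389 -4 -8 E
6 12/49 4/15 12/49 188/735 -3 -8 S
final -3 -9 E

n=0: pose=(-6,-5,S); sL=6/17, sR=10/27; mL=6/17, mR=166/459; mL+mR=328/459 → advance +1; mR−mL=4/459 → turn +1·90°
n=1: pose=(-6,-6,E); sL=120/221, sR=120/349; mL=120/221, mR=34200/77129; mL+mR=76080/77129 → advance +1; mR−mL=-7680/77129 → turn -1·90°
n=2: pose=(-5,-6,S); sL=60/193, sR=60/181; mL=60/193, mR=11220/34933; mL+mR=22080/34933 → advance +1; mR−mL=360/34933 → turn +1·90°
n=3: pose=(-5,-7,E); sL=40/87, sR=120/397; mL=40/87, mR=13160/34539; mL+mR=9680/11513 → advance +1; mR−mL=-2720/34539 → turn -1·90°
n=4: pose=(-4,-7,S); sL=30/109, sR=30/101; mL=30/109, mR=3150/11009; mL+mR=6180/11009 → advance +1; mR−mL=120/11009 → turn +1·90°
n=5: pose=(-4,-8,E); sL=24/61, sR=120/449; mL=24/61, mR=9048/27389; mL+mR=19824/27389 → advance +1; mR−mL=-1728/27389 → turn -1·90°
n=6: pose=(-3,-8,S); sL=12/49, sR=4/15; mL=12/49, mR=188/735; mL+mR=368/735 → advance +1; mR−mL=8/735 → turn +1·90°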